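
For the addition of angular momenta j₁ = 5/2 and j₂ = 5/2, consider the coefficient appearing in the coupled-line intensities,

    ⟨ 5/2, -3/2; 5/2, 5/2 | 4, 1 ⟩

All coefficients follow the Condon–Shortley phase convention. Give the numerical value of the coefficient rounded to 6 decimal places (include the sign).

-0.377964  (= −√(1/7))

j₁+j₂−J=1  J+j₁−j₂=4  J−j₁+j₂=4  j₁+j₂+J+1=10
(j₁±m₁, j₂±m₂, J±M) = (1,4,5,0,5,3)
P² = 20736/7
sum k=1..1:
  [1] −1/144 = -1/144
S = -1/144
C² = P²·S² = 1/7 ; C = -0.377964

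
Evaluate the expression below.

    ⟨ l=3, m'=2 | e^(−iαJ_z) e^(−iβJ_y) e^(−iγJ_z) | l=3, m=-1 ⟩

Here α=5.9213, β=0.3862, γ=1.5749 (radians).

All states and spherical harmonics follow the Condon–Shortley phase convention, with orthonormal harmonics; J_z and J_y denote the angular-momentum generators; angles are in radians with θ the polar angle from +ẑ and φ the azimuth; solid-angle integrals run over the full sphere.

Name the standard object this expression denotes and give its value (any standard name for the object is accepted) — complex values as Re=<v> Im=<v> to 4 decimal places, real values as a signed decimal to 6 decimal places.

This is a Wigner D-matrix element — the rotation-matrix element ⟨l m'| R(α,β,γ) |l m⟩ in the angular-momentum basis.
Split into d^3_{2,-1}(β=0.3862) × two z-phases.
c=cos(0.386200/2)=0.981414, s=sin(0.386200/2)=0.191902; N=√[120·1·2·24]=75.894664
k∈{0,1} keeps every argument non-negative
  k=0: (−1)^3·75.8947/(12)·0.9814^3·0.1919^3 = -0.042250
  k=1: (−1)^4·75.8947/(24)·0.9814^1·0.1919^5 = +0.000808
d^3_{2,-1}(0.3862) = -0.042250 +0.000808 = -0.041442
Phases: e^{-i·(2)·5.9213}=+0.749314+0.662215i, e^{-i·(-1)·1.5749}=-0.004104+0.999992i ⇒ D=+0.027571-0.030940i

Wigner D-matrix element, Re=0.0276 Im=-0.0309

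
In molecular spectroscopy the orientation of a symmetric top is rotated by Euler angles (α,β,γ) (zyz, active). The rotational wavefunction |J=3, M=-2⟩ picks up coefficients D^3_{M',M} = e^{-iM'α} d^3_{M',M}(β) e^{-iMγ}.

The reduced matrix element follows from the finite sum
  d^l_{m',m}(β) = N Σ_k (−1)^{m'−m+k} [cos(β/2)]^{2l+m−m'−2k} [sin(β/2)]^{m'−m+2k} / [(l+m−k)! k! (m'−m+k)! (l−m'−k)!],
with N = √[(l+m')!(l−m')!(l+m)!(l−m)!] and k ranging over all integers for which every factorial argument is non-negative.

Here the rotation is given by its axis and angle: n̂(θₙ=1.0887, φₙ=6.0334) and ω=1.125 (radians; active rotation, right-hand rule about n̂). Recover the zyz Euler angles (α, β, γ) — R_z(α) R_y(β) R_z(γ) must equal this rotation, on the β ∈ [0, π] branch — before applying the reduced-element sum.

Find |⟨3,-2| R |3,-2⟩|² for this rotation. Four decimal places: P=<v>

P=0.0420

Axis–angle → zyz. n̂ = (sinθₙcosφₙ, sinθₙsinφₙ, cosθₙ) = (+0.858528, -0.219022, +0.463638), ω = 1.1250.
R = I cosω + sinω [n̂]ₓ + (1−cosω) n̂n̂ᵀ gives
  R = [+0.850439, -0.525285, +0.028801; +0.311366, +0.458463, -0.832384; +0.424034, +0.716859, +0.553451]
β = atan2(√(R₁₃²+R₂₃²), R₃₃) = 0.984295; α = atan2(R₂₃, R₁₃) mod 2π = 4.746976; γ = atan2(R₃₂, −R₃₁) mod 2π = 2.104954
First d^3_{-2,-2}(β=0.9843), then the phase factors e^{-i(-2)α} and e^{-i(-2)γ}:
c=cos(0.984295/2)=0.881320, s=sin(0.984295/2)=0.472519; N=√[1·120·1·120]=120.000000
The bounds max(0,m−m')=0 and min(l+m,l−m')=1 give 2 terms
  k=0: (−1)^0·120.0000/(120)·0.8813^6·0.4725^0 = +0.468600
  k=1: (−1)^1·120.0000/(24)·0.8813^4·0.4725^2 = -0.673511
d^3_{-2,-2}(0.9843) = +0.468600 -0.673511 = -0.204910
|D^3_{-2,-2}|² = |d^3_{-2,-2}(β)|² = (-0.204910)² = 0.041988 (the z-rotation phases have unit modulus)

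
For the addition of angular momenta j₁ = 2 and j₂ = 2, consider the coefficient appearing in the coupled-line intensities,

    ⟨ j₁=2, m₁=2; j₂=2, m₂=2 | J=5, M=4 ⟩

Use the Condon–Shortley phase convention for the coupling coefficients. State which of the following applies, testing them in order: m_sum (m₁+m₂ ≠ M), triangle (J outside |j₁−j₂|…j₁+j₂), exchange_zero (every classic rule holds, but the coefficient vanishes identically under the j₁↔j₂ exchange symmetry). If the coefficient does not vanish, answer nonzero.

triangle

m-sum: m₁+m₂ = 2+2 = 4, M = 4  ✓
triangle: need |j₁−j₂| ≤ J ≤ j₁+j₂, i.e. J ∈ [0, 4]; J = 5 is outside ✗ ⇒ coefficient is 0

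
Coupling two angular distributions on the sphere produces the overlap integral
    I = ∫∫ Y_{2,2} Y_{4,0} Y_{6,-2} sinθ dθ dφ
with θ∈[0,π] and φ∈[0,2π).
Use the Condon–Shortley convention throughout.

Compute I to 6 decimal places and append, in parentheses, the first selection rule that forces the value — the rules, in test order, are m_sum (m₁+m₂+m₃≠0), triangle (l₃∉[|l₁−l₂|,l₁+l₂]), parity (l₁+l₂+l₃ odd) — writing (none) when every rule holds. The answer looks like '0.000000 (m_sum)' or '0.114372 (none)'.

Checks pass: Σm=0; 12 even; l₃=6∈[2,6].
(2·2+1)(2·4+1)(2·6+1) = 585
Δ: 0! 4! 8! / 13! → 1/6435
sum: t=0:+1/2304 = 1/2304
3j²(2 4 6; 0 0 0) = Δ·Π!·Σ² = 5/143  (sign +1)
sum: t=0:+1/13824 = 1/13824
3j²(2 4 6; 2 0 -2) = Δ·Π!·Σ² = 14/1287  (sign +1)
combine: 4πI² = 585·5/143·14/1287 = 350/1573
take √, sign +1: I = 0.13306527
No selection rule forces the value: the integral is nonzero (none).

0.133065 (none)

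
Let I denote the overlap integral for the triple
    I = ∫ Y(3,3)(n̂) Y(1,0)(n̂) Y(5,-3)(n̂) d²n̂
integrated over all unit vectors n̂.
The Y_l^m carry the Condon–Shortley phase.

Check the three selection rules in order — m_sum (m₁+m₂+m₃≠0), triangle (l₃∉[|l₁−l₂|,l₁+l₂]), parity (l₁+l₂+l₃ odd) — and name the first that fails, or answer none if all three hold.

azimuthal sum: 3 + 0 − 3 = 0  ✓
l₃ must lie in [2,4]; have l₃=5  ✗
L = 3 + 1 + 5 = 9 (odd)

triangle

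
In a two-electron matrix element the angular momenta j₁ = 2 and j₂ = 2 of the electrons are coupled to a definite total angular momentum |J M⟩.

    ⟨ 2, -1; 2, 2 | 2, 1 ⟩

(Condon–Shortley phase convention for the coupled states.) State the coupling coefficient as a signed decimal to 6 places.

+0.654654

√[5·2!2!2!/7! · 1!3!4!0!3!1!] = √(48/7)
  +(−1)^2/∏(2,0,1,2,1,0)! = 1/4  (running 1/4)
⟨..|..⟩ = √(48/7)·(1/4) = +0.654654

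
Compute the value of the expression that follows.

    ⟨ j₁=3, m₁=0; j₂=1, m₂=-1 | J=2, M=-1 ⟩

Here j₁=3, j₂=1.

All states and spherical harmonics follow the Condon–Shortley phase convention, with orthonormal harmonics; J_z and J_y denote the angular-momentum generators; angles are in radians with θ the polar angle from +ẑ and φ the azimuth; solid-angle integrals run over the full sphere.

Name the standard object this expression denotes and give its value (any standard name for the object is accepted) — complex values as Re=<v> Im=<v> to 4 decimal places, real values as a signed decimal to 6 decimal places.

This is a Clebsch–Gordan (vector-coupling) coefficient.
j₁+j₂−J=2  J+j₁−j₂=4  J−j₁+j₂=0  j₁+j₂+J+1=7
(j₁±m₁, j₂±m₂, J±M) = (3,3,0,2,1,3)
P² = 144/7
sum k=0..0:
  [0] +1/12 = 1/12
S = 1/12
C² = P²·S² = 1/7 ; C = +0.377964

Clebsch–Gordan coefficient, +√(1/7) ≈ +0.377964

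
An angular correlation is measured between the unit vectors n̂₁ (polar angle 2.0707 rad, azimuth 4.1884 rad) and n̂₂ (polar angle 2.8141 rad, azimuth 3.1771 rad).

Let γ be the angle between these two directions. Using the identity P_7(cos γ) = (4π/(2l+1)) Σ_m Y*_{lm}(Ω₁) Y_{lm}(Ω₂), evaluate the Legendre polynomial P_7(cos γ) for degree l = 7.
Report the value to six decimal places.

Expand P_7 via completeness: Σ_{m} conj(Y_{7,m}) at Ω₁ times Y_{7,m} at Ω₂ —
  term(m=-7) = 0.00002 + 0.00003j   from Y*(Ω₁)=-0.10074 - 0.17339j, Y(Ω₂)=-0.00017 + 0.00004j
  term(m=-6) = 0.00079 - 0.00017j   from Y*(Ω₁)=-0.40980 + 0.00096j, Y(Ω₂)=-0.00192 + 0.00041j
  term(m=-5) = 0.00172 - 0.00481j   from Y*(Ω₁)=-0.18916 + 0.32912j, Y(Ω₂)=-0.01325 + 0.00238j
  term(m=-4) = 0.00011 + 0.00014j   from Y*(Ω₁)=-0.00136 - 0.00235j, Y(Ω₂)=-0.06374 + 0.00911j
  term(m=-3) = 0.07426 - 0.00803j   from Y*(Ω₁)=-0.34515 + 0.00040j, Y(Ω₂)=-0.21517 + 0.02301j
  term(m=-2) = 0.03299 - 0.06799j   from Y*(Ω₁)=-0.07860 + 0.13638j, Y(Ω₂)=-0.47888 + 0.03407j
  term(m=-1) = 0.08496 + 0.13566j   from Y*(Ω₁)=-0.14276 - 0.24704j, Y(Ω₂)=-0.56065 + 0.01992j
  term(m=+0) = -0.00591 + 0.00000j   from Y*(Ω₁)=-0.19622 + 0.00000j, Y(Ω₂)=0.03010 + 0.00000j
  term(m=+1) = 0.08496 - 0.13566j   from Y*(Ω₁)=0.14276 - 0.24704j, Y(Ω₂)=0.56065 + 0.01992j
  term(m=+2) = 0.03299 + 0.06799j   from Y*(Ω₁)=-0.07860 - 0.13638j, Y(Ω₂)=-0.47888 - 0.03407j
  term(m=+3) = 0.07426 + 0.00803j   from Y*(Ω₁)=0.34515 + 0.00040j, Y(Ω₂)=0.21517 + 0.02301j
  term(m=+4) = 0.00011 - 0.00014j   from Y*(Ω₁)=-0.00136 + 0.00235j, Y(Ω₂)=-0.06374 - 0.00911j
  term(m=+5) = 0.00172 + 0.00481j   from Y*(Ω₁)=0.18916 + 0.32912j, Y(Ω₂)=0.01325 + 0.00238j
  term(m=+6) = 0.00079 + 0.00017j   from Y*(Ω₁)=-0.40980 - 0.00096j, Y(Ω₂)=-0.00192 - 0.00041j
  term(m=+7) = 0.00002 - 0.00003j   from Y*(Ω₁)=0.10074 - 0.17339j, Y(Ω₂)=0.00017 + 0.00004j
Total Σ_m = 0.38380 + 0.00000j. Multiply by 0.837758: 0.32153 + 0.00000j. P_7(cos γ) = 0.321532

0.321532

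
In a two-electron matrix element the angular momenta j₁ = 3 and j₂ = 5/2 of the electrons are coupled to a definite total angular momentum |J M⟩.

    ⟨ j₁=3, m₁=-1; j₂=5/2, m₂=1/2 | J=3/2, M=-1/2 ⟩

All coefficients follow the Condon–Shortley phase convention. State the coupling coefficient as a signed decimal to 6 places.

triangle: 4!×2!×1!/8! = 48/40320
(j±m)!: 2!×4!×3!×2!×1!×2! = 1152
prefactor² = (2J+1)×Δ×N² = 192/35
  k=2: +1/(2!×2!×2!×1!×0!×0!) = 1/8
  k=3: −1/(3!×1!×1!×0!×1!×1!) = -1/6
Σ = -1/24  ⇒  CG² = 192/35×(-1/24)² = 1/105
CG = −√(1/105) = -0.097590

−√(1/105) ≈ -0.097590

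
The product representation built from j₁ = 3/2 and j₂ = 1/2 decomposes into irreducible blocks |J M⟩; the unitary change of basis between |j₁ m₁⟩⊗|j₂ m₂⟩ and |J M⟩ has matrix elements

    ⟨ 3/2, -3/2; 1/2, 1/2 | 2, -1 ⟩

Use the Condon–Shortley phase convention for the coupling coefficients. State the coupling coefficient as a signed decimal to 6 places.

+0.500000  (= +√(1/4))

√[5·0!3!1!/5! · 0!3!1!0!1!3!] = √(9)
  +(−1)^0/∏(0,0,3,1,0,0)! = 1/6  (running 1/6)
⟨..|..⟩ = √(9)·(1/6) = +0.500000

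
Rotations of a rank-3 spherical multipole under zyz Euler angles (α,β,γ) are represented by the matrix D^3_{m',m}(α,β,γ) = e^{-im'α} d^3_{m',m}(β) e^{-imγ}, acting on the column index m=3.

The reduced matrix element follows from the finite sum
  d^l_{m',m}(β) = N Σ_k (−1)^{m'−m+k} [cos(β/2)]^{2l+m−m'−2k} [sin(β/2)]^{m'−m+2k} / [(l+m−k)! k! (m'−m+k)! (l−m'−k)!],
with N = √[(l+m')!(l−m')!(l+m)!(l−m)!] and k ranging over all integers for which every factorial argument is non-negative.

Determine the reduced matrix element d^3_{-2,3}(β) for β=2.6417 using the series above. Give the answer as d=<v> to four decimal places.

d=0.5174

d^3_{-2,3}(β=2.6417) via the finite sum:
Half-angle: c=0.247352, s=0.968926. N=√(1·120·720·1)=293.938769
The bounds max(0,m−m')=5 and min(l+m,l−m')=5 give 1 term
  k=5: (−1)^0·293.9388/(120)·0.2474^1·0.9689^5 = +0.517420
d^3_{-2,3}(2.6417) = +0.517420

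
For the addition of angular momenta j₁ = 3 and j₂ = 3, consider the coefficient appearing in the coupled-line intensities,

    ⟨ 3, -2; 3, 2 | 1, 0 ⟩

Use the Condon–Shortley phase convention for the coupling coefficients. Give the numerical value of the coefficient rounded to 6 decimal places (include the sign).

√[3·5!1!1!/8! · 1!5!5!1!1!1!] = √(900/7)
  +(−1)^4/∏(4,1,1,1,0,0)! = 1/24  (running 1/24)
  +(−1)^5/∏(5,0,0,0,1,1)! = -1/120  (running 1/30)
⟨..|..⟩ = √(900/7)·(1/30) = +0.377964

+√(1/7) ≈ +0.377964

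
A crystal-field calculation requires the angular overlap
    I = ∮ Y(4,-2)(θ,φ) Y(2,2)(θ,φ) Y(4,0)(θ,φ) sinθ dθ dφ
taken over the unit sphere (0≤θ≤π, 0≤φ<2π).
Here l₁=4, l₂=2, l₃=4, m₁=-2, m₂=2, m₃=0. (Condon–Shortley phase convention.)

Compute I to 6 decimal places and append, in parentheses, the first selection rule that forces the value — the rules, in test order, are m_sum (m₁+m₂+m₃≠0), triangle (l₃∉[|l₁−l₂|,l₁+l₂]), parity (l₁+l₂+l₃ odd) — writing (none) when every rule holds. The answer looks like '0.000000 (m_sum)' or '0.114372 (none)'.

Rules hold: Σm=0, L=10 even, 2≤4≤6.
N = 9·5·9 = 405
Δ = 2!·6!·2!/11! = 1/13860
Racah Σ t=0..2: t=0:+1/192 t=1:−1/36 t=2:+1/192 = -5/288
⇒ 3j(4 2 4; 0 0 0)² = 20/693, sgn -1
Racah Σ t=2..2: t=2:+1/192 = 1/192
⇒ 3j(4 2 4; -2 2 0)² = 3/77, sgn +1
4πI² = N·(3j₀)²·(3jₘ)² = 2700/5929
I = -1·√(0.455389/4π) = -0.19036462
No selection rule forces the value: the integral is nonzero (none).

-0.190365 (none)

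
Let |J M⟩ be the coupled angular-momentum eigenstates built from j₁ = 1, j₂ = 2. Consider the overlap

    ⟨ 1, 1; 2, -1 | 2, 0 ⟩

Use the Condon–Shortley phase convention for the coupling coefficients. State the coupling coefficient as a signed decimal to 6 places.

+√(1/2) ≈ +0.707107

triangle: 1!·1!·3!/6! = 6/720
(j±m)!: 2!·0!·1!·3!·2!·2! = 48
prefactor² = (2J+1)·Δ·N² = 2
  k=0: +1/(0!·1!·0!·1!·1!·2!) = 1/2
Σ = 1/2  ⇒  CG² = 2·(1/2)² = 1/2
CG = +√(1/2) = +0.707107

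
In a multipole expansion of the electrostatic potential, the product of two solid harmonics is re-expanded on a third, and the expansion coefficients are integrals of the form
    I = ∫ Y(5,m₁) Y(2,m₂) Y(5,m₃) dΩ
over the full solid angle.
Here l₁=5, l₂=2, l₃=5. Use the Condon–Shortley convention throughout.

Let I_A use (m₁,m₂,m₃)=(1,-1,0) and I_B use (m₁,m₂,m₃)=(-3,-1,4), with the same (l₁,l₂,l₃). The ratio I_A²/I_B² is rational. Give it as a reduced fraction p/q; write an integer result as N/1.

Shared (l₁,l₂,l₃)=(5,2,5): N and (l;000)² cancel in I_A²/I_B².
A: Δ = 2!·8!·2!/13! = 1/38610; Racah Σ t=0..1: t=0:+1/1152 t=1:−1/1440 = 1/5760; ⇒ 3j(5 2 5; 1 -1 0)² = 1/858, sgn -1
B: Δ = 2!·8!·2!/13! = 1/38610; Racah Σ t=0..1: t=0:+1/80640 t=1:−1/10080 = -1/11520; ⇒ 3j(5 2 5; -3 -1 4)² = 49/1430, sgn +1
I_A²/I_B² = (1/858)/(49/1430) = 5/147

5/147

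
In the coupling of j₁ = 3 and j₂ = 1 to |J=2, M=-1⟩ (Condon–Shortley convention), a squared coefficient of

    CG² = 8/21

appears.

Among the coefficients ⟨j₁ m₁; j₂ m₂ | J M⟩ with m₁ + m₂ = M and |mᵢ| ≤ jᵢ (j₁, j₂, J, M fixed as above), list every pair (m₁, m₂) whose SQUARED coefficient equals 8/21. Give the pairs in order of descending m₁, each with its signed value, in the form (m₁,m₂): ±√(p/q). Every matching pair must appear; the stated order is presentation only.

Admissible pairs with m₁+m₂ = M = -1: (-2,1), (-1,0), (0,-1)
  (m₁,m₂)=(0,-1): CG² = 1/7, CG = +√(1/7)
  (m₁,m₂)=(-1,0): CG² = 8/21, CG = −√(8/21)   ← matches the target
  (m₁,m₂)=(-2,1): CG² = 10/21, CG = +√(10/21)
Pairs with CG² = 8/21: (-1,0): −√(8/21)

(-1,0): −√(8/21)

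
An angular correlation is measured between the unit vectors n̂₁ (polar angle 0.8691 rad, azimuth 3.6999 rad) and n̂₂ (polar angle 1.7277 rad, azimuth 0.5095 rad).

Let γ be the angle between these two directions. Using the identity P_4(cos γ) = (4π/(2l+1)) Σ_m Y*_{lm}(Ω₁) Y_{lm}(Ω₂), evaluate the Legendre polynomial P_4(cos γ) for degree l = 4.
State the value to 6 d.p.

Term-by-term m-sum for l=4 (normalisation 4π/9 = 1.396263):
  m=-4: Y*=(-0.092608, 0.118726)  Y=(-0.189698, -0.376048)  product (0.062214, 0.012303)
  m=-3: Y*=(0.037413, -0.358004)  Y=(-0.007969, 0.188299)  product (0.067114, 0.009898)
  m=-2: Y*=(0.164098, 0.336112)  Y=(-0.141840, 0.230416)  product (-0.100721, -0.009863)
  m=-1: Y*=(0.016455, 0.010278)  Y=(0.180334, -0.100753)  product (0.004003, 0.000196)
  m=+0: Y*=(-0.362171, -0.000000)  Y=(0.242074, 0.000000)  product (-0.087672, -0.000000)
  m=+1: Y*=(-0.016455, 0.010278)  Y=(-0.180334, -0.100753)  product (0.004003, -0.000196)
  m=+2: Y*=(0.164098, -0.336112)  Y=(-0.141840, -0.230416)  product (-0.100721, 0.009863)
  m=+3: Y*=(-0.037413, -0.358004)  Y=(0.007969, 0.188299)  product (0.067114, -0.009898)
  m=+4: Y*=(-0.092608, -0.118726)  Y=(-0.189698, 0.376048)  product (0.062214, -0.012303)
Σ over m = (-0.022453, 0.000000); ×(4π/9) → (-0.031351, 0.000000). Real part: -0.031351

-0.031351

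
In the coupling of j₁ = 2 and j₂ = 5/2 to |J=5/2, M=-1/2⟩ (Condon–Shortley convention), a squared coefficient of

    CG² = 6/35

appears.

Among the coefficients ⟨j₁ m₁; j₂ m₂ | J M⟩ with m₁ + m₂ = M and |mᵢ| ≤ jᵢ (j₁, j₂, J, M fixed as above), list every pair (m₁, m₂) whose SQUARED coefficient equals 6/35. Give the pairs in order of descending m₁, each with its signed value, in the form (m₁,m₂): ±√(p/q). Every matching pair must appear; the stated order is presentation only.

(1,-3/2): +√(6/35)

Admissible pairs with m₁+m₂ = M = -1/2: (-2,3/2), (-1,1/2), (0,-1/2), (1,-3/2), (2,-5/2)
  (m₁,m₂)=(2,-5/2): CG² = 3/14, CG = +√(3/14)
  (m₁,m₂)=(1,-3/2): CG² = 6/35, CG = +√(6/35)   ← matches the target
  (m₁,m₂)=(0,-1/2): CG² = 8/35, CG = −√(8/35)
  (m₁,m₂)=(-1,1/2): CG² = 0/1, CG = 0
  (m₁,m₂)=(-2,3/2): CG² = 27/70, CG = +√(27/70)
Pairs with CG² = 6/35: (1,-3/2): +√(6/35)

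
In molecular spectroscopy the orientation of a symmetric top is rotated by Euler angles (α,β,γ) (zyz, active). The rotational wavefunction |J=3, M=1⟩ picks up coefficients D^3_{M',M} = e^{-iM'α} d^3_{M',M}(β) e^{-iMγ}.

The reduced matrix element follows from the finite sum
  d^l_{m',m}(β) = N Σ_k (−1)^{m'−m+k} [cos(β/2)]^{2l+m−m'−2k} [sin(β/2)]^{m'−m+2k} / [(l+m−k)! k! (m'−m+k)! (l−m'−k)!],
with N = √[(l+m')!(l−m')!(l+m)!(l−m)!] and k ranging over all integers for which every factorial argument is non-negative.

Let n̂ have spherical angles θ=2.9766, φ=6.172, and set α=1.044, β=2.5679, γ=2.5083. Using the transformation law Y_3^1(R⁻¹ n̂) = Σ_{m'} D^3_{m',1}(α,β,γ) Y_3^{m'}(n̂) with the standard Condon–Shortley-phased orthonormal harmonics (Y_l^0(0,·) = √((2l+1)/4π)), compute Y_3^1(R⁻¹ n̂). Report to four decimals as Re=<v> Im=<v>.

Re=0.4206 Im=0.1439

Need the full column D^3_{m',1} for m'=−3..3 at α=1.0440, β=2.5679, γ=2.5083.
cos(β/2)=0.282929, sin(β/2)=0.959141
d^3_{-3,1}: single k=4 term ⇒ +0.262379;  D = +0.212979+0.153241i
d^3_{-2,1}: k∈[3..4] ⇒ +0.126389 -0.726255 = -0.599866;  D = -0.547658+0.244766i
d^3_{-1,1}: k∈[2..4] ⇒ +0.035369 -0.541968 +0.778564 = +0.271965;  D = +0.028909-0.270424i
d^3_{0,1}: k∈[1..3] ⇒ +0.006024 -0.207678 +0.795573 = +0.593918;  D = -0.478748-0.351482i
d^3_{1,1}: k∈[0..2] ⇒ +0.000513 -0.047159 +0.406476 = +0.359830;  D = -0.329906+0.143665i
d^3_{2,1}: k∈[0..1] ⇒ -0.005499 +0.126389 = +0.120890;  D = -0.014003+0.120076i
d^3_{3,1}: single k=0 term ⇒ +0.022831;  D = +0.018273+0.013687i
Y_3^{m'}(θ=2.9766,φ=6.172) and Σ D·Y over m':
  (+0.2130+0.1532i)·(+0.0017+0.0006i)  (-0.5477+0.2448i)·(-0.0265-0.0060i)  (+0.0289-0.2704i)·(+0.2039+0.0228i)  (-0.4787-0.3515i)·(-0.6866+0.0000i)  (-0.3299+0.1437i)·(-0.2039+0.0228i)  (-0.0140+0.1201i)·(-0.0265+0.0060i)  (+0.0183+0.0137i)·(-0.0017+0.0006i)
Y_3^1(R⁻¹ n̂) = +0.420624+0.143939i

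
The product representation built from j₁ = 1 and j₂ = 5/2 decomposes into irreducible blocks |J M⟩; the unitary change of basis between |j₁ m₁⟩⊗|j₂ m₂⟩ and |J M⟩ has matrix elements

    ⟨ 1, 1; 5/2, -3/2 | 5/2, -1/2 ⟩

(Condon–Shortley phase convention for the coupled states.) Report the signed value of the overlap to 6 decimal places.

+√(16/35) = +0.676123

√[6·1!1!4!/7! · 2!0!1!4!2!3!] = √(576/35)
  +(−1)^0/∏(0,1,0,1,1,3)! = 1/6  (running 1/6)
⟨..|..⟩ = √(576/35)·(1/6) = +0.676123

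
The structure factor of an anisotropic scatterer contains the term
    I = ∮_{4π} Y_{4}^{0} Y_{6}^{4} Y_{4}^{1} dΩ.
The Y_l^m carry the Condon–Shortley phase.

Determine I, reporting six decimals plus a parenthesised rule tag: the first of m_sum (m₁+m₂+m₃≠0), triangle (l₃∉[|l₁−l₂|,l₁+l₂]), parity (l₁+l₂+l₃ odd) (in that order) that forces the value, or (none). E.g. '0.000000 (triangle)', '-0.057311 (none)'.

0 + 4 + 1 = 5 ≠ 0: azimuthal integral kills it; I = 0

0.000000 (m_sum)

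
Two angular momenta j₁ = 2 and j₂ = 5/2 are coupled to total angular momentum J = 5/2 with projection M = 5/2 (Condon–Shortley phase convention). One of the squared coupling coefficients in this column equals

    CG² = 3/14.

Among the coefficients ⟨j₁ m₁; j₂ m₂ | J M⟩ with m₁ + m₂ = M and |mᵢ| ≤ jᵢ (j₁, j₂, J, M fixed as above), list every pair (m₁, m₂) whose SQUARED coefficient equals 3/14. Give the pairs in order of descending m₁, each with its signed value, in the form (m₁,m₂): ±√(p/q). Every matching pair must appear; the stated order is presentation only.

Admissible pairs with m₁+m₂ = M = 5/2: (0,5/2), (1,3/2), (2,1/2)
  (m₁,m₂)=(2,1/2): CG² = 3/14, CG = +√(3/14)   ← matches the target
  (m₁,m₂)=(1,3/2): CG² = 3/7, CG = −√(3/7)
  (m₁,m₂)=(0,5/2): CG² = 5/14, CG = +√(5/14)
Pairs with CG² = 3/14: (2,1/2): +√(3/14)

(2,1/2): +√(3/14)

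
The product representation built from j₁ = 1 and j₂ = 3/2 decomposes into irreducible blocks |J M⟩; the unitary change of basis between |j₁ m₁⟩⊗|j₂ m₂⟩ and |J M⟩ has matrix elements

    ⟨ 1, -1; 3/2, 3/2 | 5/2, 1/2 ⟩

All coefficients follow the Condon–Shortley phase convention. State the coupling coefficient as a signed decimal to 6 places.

+0.316228  (= +√(1/10))

triangle: 0!*2!*3!/6! = 12/720
(j±m)!: 0!*2!*3!*0!*3!*2! = 144
prefactor² = (2J+1)*Δ*N² = 72/5
  k=0: +1/(0!*0!*2!*3!*0!*0!) = 1/12
Σ = 1/12  ⇒  CG² = 72/5*(1/12)² = 1/10
CG = +√(1/10) = +0.316228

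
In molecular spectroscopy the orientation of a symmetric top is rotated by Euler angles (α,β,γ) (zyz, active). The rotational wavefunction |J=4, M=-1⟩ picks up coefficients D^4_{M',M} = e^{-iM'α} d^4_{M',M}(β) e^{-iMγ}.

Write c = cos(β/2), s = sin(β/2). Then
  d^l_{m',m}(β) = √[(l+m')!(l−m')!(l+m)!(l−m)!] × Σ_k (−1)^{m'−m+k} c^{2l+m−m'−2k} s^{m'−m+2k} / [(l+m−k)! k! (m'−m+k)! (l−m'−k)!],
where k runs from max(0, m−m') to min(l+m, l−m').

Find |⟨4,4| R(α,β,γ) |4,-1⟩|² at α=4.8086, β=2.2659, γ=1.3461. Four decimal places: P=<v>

Split into d^4_{4,-1}(β=2.2659) × two z-phases.
Half-angle: c=0.423990, s=0.905667. N=√(40320·1·6·120)=5387.986637
k∈{0} keeps every argument non-negative
  k=0: (−1)^5·5387.9866/(720)·0.4240^3·0.9057^5 = -0.347539
d^4_{4,-1}(2.2659) = -0.347539
|D^4_{4,-1}|² = |d^4_{4,-1}(β)|² = (-0.347539)² = 0.120783 (the z-rotation phases have unit modulus)

P=0.1208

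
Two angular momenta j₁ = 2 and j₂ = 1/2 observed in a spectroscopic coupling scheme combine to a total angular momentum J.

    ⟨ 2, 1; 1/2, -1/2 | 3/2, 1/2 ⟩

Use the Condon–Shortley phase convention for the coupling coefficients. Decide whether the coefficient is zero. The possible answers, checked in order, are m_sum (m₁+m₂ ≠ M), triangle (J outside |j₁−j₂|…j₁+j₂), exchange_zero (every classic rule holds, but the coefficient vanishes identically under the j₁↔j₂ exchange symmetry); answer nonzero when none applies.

nonzero

m-sum: m₁+m₂ = 1+(-1/2) = 1/2, M = 1/2  ✓
triangle: |j₁−j₂| = 3/2 ≤ J = 3/2 ≤ j₁+j₂ = 5/2  ✓
exchange: j₁≠j₂ or m₁≠m₂ — the exchange symmetry imposes no constraint here
value check: CG = +√(3/5) = +0.774597 ≠ 0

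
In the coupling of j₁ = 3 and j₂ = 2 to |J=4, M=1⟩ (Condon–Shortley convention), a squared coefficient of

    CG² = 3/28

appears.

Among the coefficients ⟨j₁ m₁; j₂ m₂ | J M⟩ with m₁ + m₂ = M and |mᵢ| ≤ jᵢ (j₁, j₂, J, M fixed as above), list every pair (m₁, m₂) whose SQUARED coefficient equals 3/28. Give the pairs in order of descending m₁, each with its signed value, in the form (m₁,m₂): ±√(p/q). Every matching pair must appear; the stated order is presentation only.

(1,0): +√(3/28)

Admissible pairs with m₁+m₂ = M = 1: (-1,2), (0,1), (1,0), (2,-1), (3,-2)
  (m₁,m₂)=(3,-2): CG² = 3/70, CG = +√(3/70)
  (m₁,m₂)=(2,-1): CG² = 7/20, CG = +√(7/20)
  (m₁,m₂)=(1,0): CG² = 3/28, CG = +√(3/28)   ← matches the target
  (m₁,m₂)=(0,1): CG² = 3/14, CG = −√(3/14)
  (m₁,m₂)=(-1,2): CG² = 2/7, CG = −√(2/7)
Pairs with CG² = 3/28: (1,0): +√(3/28)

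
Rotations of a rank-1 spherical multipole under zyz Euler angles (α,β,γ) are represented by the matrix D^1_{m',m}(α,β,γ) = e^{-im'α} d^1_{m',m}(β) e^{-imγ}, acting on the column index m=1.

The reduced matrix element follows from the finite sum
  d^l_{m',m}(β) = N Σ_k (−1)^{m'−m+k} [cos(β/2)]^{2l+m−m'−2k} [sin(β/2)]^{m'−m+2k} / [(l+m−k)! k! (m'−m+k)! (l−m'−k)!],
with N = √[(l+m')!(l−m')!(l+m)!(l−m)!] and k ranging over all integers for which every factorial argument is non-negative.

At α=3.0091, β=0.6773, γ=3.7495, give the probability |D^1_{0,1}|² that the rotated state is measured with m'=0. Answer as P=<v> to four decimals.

Split into d^1_{0,1}(β=0.6773) × two z-phases.
c=cos(0.677300/2)=0.943204, s=sin(0.677300/2)=0.332214; N=√[1·1·2·1]=1.414214
k∈{1} keeps every argument non-negative
  k=1: (−1)^0·1.4142/(1)·0.9432^1·0.3322^1 = +0.443138
d^1_{0,1}(0.6773) = +0.443138
|D^1_{0,1}|² = |d^1_{0,1}(β)|² = (+0.443138)² = 0.196371 (the z-rotation phases have unit modulus)

P=0.1964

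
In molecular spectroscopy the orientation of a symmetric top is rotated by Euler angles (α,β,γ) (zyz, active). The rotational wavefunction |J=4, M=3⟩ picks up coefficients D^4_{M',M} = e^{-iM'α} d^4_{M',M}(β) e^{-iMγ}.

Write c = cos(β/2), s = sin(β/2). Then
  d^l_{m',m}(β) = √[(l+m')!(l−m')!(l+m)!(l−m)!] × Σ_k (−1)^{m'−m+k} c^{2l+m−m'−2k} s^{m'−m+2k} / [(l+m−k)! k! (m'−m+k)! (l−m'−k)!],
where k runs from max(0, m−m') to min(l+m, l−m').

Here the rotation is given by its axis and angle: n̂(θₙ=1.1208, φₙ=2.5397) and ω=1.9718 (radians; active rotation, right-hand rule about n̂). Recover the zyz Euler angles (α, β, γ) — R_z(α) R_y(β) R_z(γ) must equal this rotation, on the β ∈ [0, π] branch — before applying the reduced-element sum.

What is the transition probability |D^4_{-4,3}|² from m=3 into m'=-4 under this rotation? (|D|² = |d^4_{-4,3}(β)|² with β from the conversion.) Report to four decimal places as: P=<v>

Axis–angle → zyz. n̂ = (sinθₙcosφₙ, sinθₙsinφₙ, cosθₙ) = (-0.742209, +0.509837, +0.434962), ω = 1.9718.
R = I cosω + sinω [n̂]ₓ + (1−cosω) n̂n̂ᵀ gives
  R = [+0.375561, -0.926570, +0.020544; -0.125657, -0.028945, +0.991651; -0.918240, -0.375007, -0.127301]
β = atan2(√(R₁₃²+R₂₃²), R₃₃) = 1.698443; α = atan2(R₂₃, R₁₃) mod 2π = 1.550083; γ = atan2(R₃₂, −R₃₁) mod 2π = 5.895461
First d^4_{-4,3}(β=1.6984), then the phase factors e^{-i(-4)α} and e^{-i(3)γ}:
Half-angle: c=0.660568, s=0.750767. N=√(1·40320·5040·1)=14255.272709
The bounds max(0,m−m')=7 and min(l+m,l−m')=7 give 1 term
  k=7: (−1)^0·14255.2727/(5040)·0.6606^1·0.7508^7 = +0.251187
d^4_{-4,3}(1.6984) = +0.251187
|D^4_{-4,3}|² = |d^4_{-4,3}(β)|² = (+0.251187)² = 0.063095 (the z-rotation phases have unit modulus)

P=0.0631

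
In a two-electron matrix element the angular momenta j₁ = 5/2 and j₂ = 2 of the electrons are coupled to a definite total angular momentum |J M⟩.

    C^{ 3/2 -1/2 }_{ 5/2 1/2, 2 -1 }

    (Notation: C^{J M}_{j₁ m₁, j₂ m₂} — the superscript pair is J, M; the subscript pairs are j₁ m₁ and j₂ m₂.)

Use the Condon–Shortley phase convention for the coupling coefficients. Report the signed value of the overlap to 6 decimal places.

-0.487950  (= −√(5/21))

triangle: 3!*2!*1!/7! = 12/5040
(j±m)!: 3!*2!*1!*3!*1!*2! = 144
prefactor² = (2J+1)*Δ*N² = 48/35
  k=0: +1/(0!*3!*2!*1!*0!*0!) = 1/12
  k=1: −1/(1!*2!*1!*0!*1!*1!) = -1/2
Σ = -5/12  ⇒  CG² = 48/35*(-5/12)² = 5/21
CG = −√(5/21) = -0.487950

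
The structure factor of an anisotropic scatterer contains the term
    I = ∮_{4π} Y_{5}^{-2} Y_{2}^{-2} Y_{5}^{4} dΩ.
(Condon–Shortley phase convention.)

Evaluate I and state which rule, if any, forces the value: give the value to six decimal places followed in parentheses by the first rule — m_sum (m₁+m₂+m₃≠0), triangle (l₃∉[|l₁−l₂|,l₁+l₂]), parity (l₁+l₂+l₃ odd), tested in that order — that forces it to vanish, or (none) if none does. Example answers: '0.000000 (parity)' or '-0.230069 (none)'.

Rules hold: Σm=0, L=12 even, 3≤5≤7.
N = 11·5·11 = 605
Δ = 2!·8!·2!/13! = 1/38610
Racah Σ t=0..2: t=0:+1/2880 t=1:−1/576 t=2:+1/2880 = -1/960
⇒ 3j(5 2 5; 0 0 0)² = 10/429, sgn +1
Racah Σ t=0..0: t=0:+1/20160 = 1/20160
⇒ 3j(5 2 5; -2 -2 4)² = 12/715, sgn -1
4πI² = N·(3j₀)²·(3jₘ)² = 40/169
I = -1·√(0.236686/4π) = -0.13724032
No selection rule forces the value: the integral is nonzero (none).

-0.137240 (none)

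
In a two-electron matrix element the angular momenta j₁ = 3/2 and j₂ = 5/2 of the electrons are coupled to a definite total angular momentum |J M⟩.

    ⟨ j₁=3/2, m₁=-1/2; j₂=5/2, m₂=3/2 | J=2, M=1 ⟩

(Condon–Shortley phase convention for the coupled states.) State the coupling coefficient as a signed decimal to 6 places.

√[5·2!1!3!/7! · 1!2!4!1!3!1!] = √(24/7)
  +(−1)^1/∏(1,1,1,3,0,0)! = -1/6  (running -1/6)
  +(−1)^2/∏(2,0,0,2,1,1)! = 1/4  (running 1/12)
⟨..|..⟩ = √(24/7)·(1/12) = +0.154303

+0.154303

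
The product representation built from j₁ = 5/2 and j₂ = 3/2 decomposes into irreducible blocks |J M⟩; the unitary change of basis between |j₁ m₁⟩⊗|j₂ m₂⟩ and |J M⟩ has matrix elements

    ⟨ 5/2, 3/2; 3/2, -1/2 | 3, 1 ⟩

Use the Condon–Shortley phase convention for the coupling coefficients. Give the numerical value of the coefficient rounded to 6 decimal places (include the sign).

j₁+j₂−J=1  J+j₁−j₂=4  J−j₁+j₂=2  j₁+j₂+J+1=8
(j₁±m₁, j₂±m₂, J±M) = (4,1,1,2,4,2)
P² = 96/5
sum k=0..1:
  [0] +1/6 = 1/6
  [1] −1/48 = -1/48
S = 7/48
C² = P²·S² = 49/120 ; C = +0.639010

+0.639010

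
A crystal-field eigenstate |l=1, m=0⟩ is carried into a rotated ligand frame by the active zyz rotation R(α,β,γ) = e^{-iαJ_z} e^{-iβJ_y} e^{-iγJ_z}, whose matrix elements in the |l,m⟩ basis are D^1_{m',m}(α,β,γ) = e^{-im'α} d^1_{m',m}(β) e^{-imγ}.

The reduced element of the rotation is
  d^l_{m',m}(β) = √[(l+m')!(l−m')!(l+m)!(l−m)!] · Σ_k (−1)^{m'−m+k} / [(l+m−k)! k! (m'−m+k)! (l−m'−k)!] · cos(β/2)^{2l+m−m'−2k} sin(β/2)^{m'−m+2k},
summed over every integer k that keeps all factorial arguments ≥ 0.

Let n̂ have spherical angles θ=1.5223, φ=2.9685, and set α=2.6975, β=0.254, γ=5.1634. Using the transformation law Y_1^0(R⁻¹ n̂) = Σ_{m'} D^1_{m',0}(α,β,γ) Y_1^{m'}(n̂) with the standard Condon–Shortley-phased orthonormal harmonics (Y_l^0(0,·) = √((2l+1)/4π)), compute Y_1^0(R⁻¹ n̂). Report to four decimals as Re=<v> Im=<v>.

Need the full column D^1_{m',0} for m'=−1..1 at α=2.6975, β=0.2540, γ=5.1634.
cos(β/2)=0.991946, sin(β/2)=0.126659
d^1_{-1,0}: single k=1 term ⇒ +0.177680;  D = -0.160445+0.076338i
d^1_{0,0}: k∈[0..1] ⇒ +0.983958 -0.016042 = +0.967915;  D = +0.967915+0.000000i
d^1_{1,0}: single k=0 term ⇒ -0.177680;  D = +0.160445+0.076338i
Y_1^{m'}(θ=1.5223,φ=2.9685) and Σ D·Y over m':
  (-0.1604+0.0763i)·(-0.3399-0.0594i)  (+0.9679+0.0000i)·(+0.0237+0.0000i)  (+0.1604+0.0763i)·(+0.3399-0.0594i)
Y_1^0(R⁻¹ n̂) = +0.141081+0.000000i

Re=0.1411 Im=0.0000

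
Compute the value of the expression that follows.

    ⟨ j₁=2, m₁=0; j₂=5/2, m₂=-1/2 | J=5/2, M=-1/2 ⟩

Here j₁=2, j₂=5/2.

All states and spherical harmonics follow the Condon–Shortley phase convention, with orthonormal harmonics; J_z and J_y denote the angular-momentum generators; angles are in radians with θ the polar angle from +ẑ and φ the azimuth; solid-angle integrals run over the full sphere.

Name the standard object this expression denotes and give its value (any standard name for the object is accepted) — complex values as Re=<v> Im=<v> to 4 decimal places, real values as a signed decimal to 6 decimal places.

This is a Clebsch–Gordan (vector-coupling) coefficient.
j₁+j₂−J=2  J+j₁−j₂=2  J−j₁+j₂=3  j₁+j₂+J+1=8
(j₁±m₁, j₂±m₂, J±M) = (2,2,2,3,2,3)
P² = 72/35
sum k=0..2:
  [0] +1/8 = 1/8
  [1] −1/2 = -1/2
  [2] +1/24 = 1/24
S = -1/3
C² = P²·S² = 8/35 ; C = -0.478091

Clebsch–Gordan coefficient, −√(8/35) ≈ -0.478091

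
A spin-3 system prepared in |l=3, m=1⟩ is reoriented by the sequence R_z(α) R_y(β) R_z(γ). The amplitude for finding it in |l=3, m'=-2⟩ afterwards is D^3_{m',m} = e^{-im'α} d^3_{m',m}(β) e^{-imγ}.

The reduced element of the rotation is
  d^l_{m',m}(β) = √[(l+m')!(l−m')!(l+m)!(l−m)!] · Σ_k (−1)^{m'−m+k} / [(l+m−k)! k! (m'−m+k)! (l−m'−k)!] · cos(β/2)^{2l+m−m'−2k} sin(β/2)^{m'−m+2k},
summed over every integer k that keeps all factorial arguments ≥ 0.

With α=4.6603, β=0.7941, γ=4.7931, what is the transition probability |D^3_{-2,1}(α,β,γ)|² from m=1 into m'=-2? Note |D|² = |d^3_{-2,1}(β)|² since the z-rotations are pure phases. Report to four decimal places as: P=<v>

Split into d^3_{-2,1}(β=0.7941) × two z-phases.
Half-angle: c=0.922206, s=0.386700. N=√(1·120·24·2)=75.894664
k∈{3,4} keeps every argument non-negative
  k=3: (−1)^0·75.8947/(12)·0.9222^3·0.3867^3 = +0.286836
  k=4: (−1)^1·75.8947/(24)·0.9222^1·0.3867^5 = -0.025217
d^3_{-2,1}(0.7941) = +0.286836 -0.025217 = +0.261619
|D^3_{-2,1}|² = |d^3_{-2,1}(β)|² = (+0.261619)² = 0.068445 (the z-rotation phases have unit modulus)

P=0.0684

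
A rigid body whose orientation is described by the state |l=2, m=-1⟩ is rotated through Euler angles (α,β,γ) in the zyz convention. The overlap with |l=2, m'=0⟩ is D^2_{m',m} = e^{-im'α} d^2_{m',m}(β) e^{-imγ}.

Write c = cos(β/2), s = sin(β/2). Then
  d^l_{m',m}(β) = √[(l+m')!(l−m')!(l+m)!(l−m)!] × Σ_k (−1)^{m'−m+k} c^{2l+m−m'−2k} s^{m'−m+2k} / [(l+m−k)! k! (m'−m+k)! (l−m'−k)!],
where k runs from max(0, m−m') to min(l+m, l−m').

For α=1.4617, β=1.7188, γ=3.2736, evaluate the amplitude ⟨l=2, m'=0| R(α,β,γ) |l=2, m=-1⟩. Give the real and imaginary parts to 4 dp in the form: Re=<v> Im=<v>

D^2_{0,-1}(1.4617,1.7188,3.2736) = e^{-i·0·1.4617}·d^2_{0,-1}(1.7188)·e^{-i·-1·3.2736}. Compute d first:
c=cos(1.718800/2)=0.652892, s=sin(1.718800/2)=0.757451; N=√[2·2·1·6]=4.898979
Admissible k: 0..1 (factorial args all ≥0)
  k=0: (−1)^1·4.8990/(2)·0.6529^3·0.7575^1 = -0.516362
  k=1: (−1)^2·4.8990/(2)·0.6529^1·0.7575^3 = +0.694993
d^2_{0,-1}(1.7188) = -0.516362 +0.694993 = +0.178631
Phases: e^{-i·(0)·1.4617}=+1.000000+0.000000i, e^{-i·(-1)·3.2736}=-0.991300-0.131624i ⇒ D=-0.177077-0.023512i

Re=-0.1771 Im=-0.0235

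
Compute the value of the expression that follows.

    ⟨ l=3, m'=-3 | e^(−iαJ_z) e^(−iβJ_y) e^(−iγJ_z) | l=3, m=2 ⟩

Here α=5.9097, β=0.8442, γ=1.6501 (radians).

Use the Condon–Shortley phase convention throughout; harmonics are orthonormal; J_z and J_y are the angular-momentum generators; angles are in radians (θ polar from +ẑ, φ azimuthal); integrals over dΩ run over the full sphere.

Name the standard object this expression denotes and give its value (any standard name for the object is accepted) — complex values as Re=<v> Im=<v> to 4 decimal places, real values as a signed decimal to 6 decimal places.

Wigner D-matrix element, Re=-0.0074 Im=0.0247

This is a Wigner D-matrix element — the rotation-matrix element ⟨l m'| R(α,β,γ) |l m⟩ in the angular-momentum basis.
First d^3_{-3,2}(β=0.8442), then the phase factors e^{-i(-3)α} and e^{-i(2)γ}:
With c≡cos(β/2)=0.912231 and s≡sin(β/2)=0.409677, N=[1·720·120·1]^{1/2}=293.938769
The bounds max(0,m−m')=5 and min(l+m,l−m')=5 give 1 term
  k=5: (−1)^0·293.9388/(120)·0.9122^1·0.4097^5 = +0.025786
d^3_{-3,2}(0.8442) = +0.025786
Attach z-rotation phases: D = e^{-i(-3)(5.9097)}·(+0.025786)·e^{-i(2)(1.6501)} = -0.007416+0.024697i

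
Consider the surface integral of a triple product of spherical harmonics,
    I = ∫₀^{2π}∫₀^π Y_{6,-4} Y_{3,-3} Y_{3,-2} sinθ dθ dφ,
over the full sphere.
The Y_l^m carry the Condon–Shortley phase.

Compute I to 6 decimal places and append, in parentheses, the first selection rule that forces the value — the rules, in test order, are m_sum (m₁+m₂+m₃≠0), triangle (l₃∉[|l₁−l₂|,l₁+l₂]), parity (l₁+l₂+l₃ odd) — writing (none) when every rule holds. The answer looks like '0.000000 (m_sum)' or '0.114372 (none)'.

m-sum = -4 − 3 − 2 = -9 ≠ 0 ⇒ I = 0

0.000000 (m_sum)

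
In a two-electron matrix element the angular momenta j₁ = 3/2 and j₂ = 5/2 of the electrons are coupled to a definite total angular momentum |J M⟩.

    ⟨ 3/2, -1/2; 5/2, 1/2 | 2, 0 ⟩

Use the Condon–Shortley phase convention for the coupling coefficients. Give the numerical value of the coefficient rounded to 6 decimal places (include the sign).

−√(1/14) = -0.267261

j₁+j₂−J=2  J+j₁−j₂=1  J−j₁+j₂=3  j₁+j₂+J+1=7
(j₁±m₁, j₂±m₂, J±M) = (1,2,3,2,2,2)
P² = 8/7
sum k=1..2:
  [1] −1/2 = -1/2
  [2] +1/4 = 1/4
S = -1/4
C² = P²·S² = 1/14 ; C = -0.267261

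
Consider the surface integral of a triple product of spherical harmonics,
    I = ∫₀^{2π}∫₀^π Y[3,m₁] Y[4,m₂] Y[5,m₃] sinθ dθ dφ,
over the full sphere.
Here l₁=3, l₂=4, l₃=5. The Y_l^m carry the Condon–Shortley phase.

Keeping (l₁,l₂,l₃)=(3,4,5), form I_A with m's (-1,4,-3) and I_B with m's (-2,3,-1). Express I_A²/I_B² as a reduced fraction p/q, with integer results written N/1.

672/605

Same 3,4,5: normalisation and zero-m 3j drop out of the ratio.
A: Δ: 2! 4! 6! / 13! → 1/180180; sum: t=2:+1/5760 = 1/5760; 3j²(3 4 5; -1 4 -3) = Δ·Π!·Σ² = 56/2145  (sign +1)
B: Δ: 2! 4! 6! / 13! → 1/180180; sum: t=1:−1/17280 t=2:+1/1440 = 11/17280; 3j²(3 4 5; -2 3 -1) = Δ·Π!·Σ² = 11/468  (sign +1)
I_A²/I_B² = (56/2145)/(11/468) = 672/605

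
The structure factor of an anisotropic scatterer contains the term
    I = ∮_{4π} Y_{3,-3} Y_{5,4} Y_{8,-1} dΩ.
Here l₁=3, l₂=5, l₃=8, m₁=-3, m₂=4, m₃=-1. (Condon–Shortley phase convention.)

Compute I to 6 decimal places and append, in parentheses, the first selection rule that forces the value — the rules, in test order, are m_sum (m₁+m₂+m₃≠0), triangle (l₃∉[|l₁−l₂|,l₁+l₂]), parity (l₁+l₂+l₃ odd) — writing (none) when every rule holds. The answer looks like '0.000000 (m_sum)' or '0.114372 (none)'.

-0.011108 (none)

Rules hold: Σm=0, L=16 even, 2≤8≤8.
N = 7·11·17 = 1309
Δ = 0!·6!·10!/17! = 1/136136
Racah Σ t=0..0: t=0:+1/518400 = 1/518400
⇒ 3j(3 5 8; 0 0 0)² = 56/2431, sgn +1
Racah Σ t=0..0: t=0:+1/261273600 = 1/261273600
⇒ 3j(3 5 8; -3 4 -1)² = 1/19448, sgn -1
4πI² = N·(3j₀)²·(3jₘ)² = 49/31603
I = -1·√(0.00155049/4π) = -0.01110782
No selection rule forces the value: the integral is nonzero (none).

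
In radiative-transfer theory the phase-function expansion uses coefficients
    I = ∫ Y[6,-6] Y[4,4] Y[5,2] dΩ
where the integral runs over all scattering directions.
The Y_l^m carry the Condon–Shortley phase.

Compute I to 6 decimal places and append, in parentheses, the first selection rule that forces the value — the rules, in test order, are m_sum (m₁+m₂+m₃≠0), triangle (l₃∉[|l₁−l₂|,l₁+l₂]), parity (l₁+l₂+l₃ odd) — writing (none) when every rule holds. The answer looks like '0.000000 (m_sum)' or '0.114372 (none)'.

0.000000 (parity)

L=15 odd ⇒ parity kills the (l;000) factor ⇒ I = 0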